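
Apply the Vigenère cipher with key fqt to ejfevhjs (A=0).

Repeat the key across the message: fqtfqtfq
e(4)+f(5): 9 → j
j(9)+q(16): 25 → z
f(5)+t(19): 24 → y
e(4)+f(5): 9 → j
v(21)+q(16): 37≡11 → l
h(7)+t(19): 26≡0 → a
j(9)+f(5): 14 → o
s(18)+q(16): 34≡8 → i

jzyjlaoi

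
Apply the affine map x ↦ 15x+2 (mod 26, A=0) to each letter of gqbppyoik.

g(6): 15·6+2=92≡14 → o
q(16): 15·16+2=242≡8 → i
b(1): 15·1+2=17 → r
p(15): 15·15+2=227≡19 → t
p(15): 15·15+2=227≡19 → t
y(24): 15·24+2=362≡24 → y
o(14): 15·14+2=212≡4 → e
i(8): 15·8+2=122≡18 → s
k(10): 15·10+2=152≡22 → w

oirttyesw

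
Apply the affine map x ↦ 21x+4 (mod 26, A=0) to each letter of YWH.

Y(24): 21·24+4=508≡14 → O
W(22): 21·22+4=466≡24 → Y
H(7): 21·7+4=151≡21 → V

OYV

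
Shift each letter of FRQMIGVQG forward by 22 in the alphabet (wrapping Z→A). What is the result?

BNMIECRMC

F(5): 5+22=27≡1 → B
R(17): 17+22=39≡13 → N
Q(16): 16+22=38≡12 → M
M(12): 12+22=34≡8 → I
I(8): 8+22=30≡4 → E
G(6): 6+22=28≡2 → C
V(21): 21+22=43≡17 → R
Q(16): 16+22=38≡12 → M
G(6): 6+22=28≡2 → C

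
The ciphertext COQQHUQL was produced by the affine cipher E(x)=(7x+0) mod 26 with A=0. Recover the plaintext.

The inverse of 7 mod 26 is 15, since 7·15=105≡1. Apply D(y)=15·(y−0) mod 26:
C(2): 15·(2−0)=30≡4 → E
O(14): 15·(14−0)=210≡2 → C
Q(16): 15·(16−0)=240≡6 → G
Q(16): 15·(16−0)=240≡6 → G
H(7): 15·(7−0)=105≡1 → B
U(20): 15·(20−0)=300≡14 → O
Q(16): 15·(16−0)=240≡6 → G
L(11): 15·(11−0)=165≡9 → J

ECGGBOGJ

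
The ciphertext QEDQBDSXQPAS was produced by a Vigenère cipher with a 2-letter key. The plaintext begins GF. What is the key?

KZ

Subtract each crib letter from the matching ciphertext letter (mod 26):
Q(16)−G(6)=10 → K
E(4)−F(5)=-1≡25 → Z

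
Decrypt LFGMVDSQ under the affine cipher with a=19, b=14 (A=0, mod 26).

TFQEZJSW

The inverse of 19 mod 26 is 11, since 19·11=209≡1. Apply D(y)=11·(y−14) mod 26:
L(11): 11·(11−14)=-33≡19 → T
F(5): 11·(5−14)=-99≡5 → F
G(6): 11·(6−14)=-88≡16 → Q
M(12): 11·(12−14)=-22≡4 → E
V(21): 11·(21−14)=77≡25 → Z
D(3): 11·(3−14)=-121≡9 → J
S(18): 11·(18−14)=44≡18 → S
Q(16): 11·(16−14)=22 → W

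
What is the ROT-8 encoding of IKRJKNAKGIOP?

QSZRSVISOQWX

I(8): 8+8=16 → Q
K(10): 10+8=18 → S
R(17): 17+8=25 → Z
J(9): 9+8=17 → R
K(10): 10+8=18 → S
N(13): 13+8=21 → V
A(0): 0+8=8 → I
K(10): 10+8=18 → S
G(6): 6+8=14 → O
I(8): 8+8=16 → Q
O(14): 14+8=22 → W
P(15): 15+8=23 → X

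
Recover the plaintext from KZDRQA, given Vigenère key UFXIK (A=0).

QUGJGG

Repeat the key across the ciphertext: UFXIKU
K(10)−U(20): -10≡16 → Q
Z(25)−F(5): 20 → U
D(3)−X(23): -20≡6 → G
R(17)−I(8): 9 → J
Q(16)−K(10): 6 → G
A(0)−U(20): -20≡6 → G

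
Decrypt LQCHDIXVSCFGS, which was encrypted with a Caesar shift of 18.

TYKPLQFDAKNOA

L(11): 11−18=-7≡19 → T
Q(16): 16−18=-2≡24 → Y
C(2): 2−18=-16≡10 → K
H(7): 7−18=-11≡15 → P
D(3): 3−18=-15≡11 → L
I(8): 8−18=-10≡16 → Q
X(23): 23−18=5 → F
V(21): 21−18=3 → D
S(18): 18−18=0 → A
C(2): 2−18=-16≡10 → K
F(5): 5−18=-13≡13 → N
G(6): 6−18=-12≡14 → O
S(18): 18−18=0 → A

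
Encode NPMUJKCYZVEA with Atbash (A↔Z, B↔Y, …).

N(13) → M(12)
P(15) → K(10)
M(12) → N(13)
U(20) → F(5)
J(9) → Q(16)
K(10) → P(15)
C(2) → X(23)
Y(24) → B(1)
Z(25) → A(0)
V(21) → E(4)
E(4) → V(21)
A(0) → Z(25)

MKNFQPXBAEVZ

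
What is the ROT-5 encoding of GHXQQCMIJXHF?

G(6): 6+5=11 → L
H(7): 7+5=12 → M
X(23): 23+5=28≡2 → C
Q(16): 16+5=21 → V
Q(16): 16+5=21 → V
C(2): 2+5=7 → H
M(12): 12+5=17 → R
I(8): 8+5=13 → N
J(9): 9+5=14 → O
X(23): 23+5=28≡2 → C
H(7): 7+5=12 → M
F(5): 5+5=10 → K

LMCVVHRNOCMK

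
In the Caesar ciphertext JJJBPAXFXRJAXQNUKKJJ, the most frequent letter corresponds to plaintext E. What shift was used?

The most frequent ciphertext letter is J (appears 6 times).
J is position 9; E is position 4.
Shift = 5.

5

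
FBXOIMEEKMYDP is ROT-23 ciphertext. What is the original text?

IEARLPHHNPBGS

F(5): 5−23=-18≡8 → I
B(1): 1−23=-22≡4 → E
X(23): 23−23=0 → A
O(14): 14−23=-9≡17 → R
I(8): 8−23=-15≡11 → L
M(12): 12−23=-11≡15 → P
E(4): 4−23=-19≡7 → H
E(4): 4−23=-19≡7 → H
K(10): 10−23=-13≡13 → N
M(12): 12−23=-11≡15 → P
Y(24): 24−23=1 → B
D(3): 3−23=-20≡6 → G
P(15): 15−23=-8≡18 → S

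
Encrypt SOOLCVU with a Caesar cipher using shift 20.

S(18): 18+20=38≡12 → M
O(14): 14+20=34≡8 → I
O(14): 14+20=34≡8 → I
L(11): 11+20=31≡5 → F
C(2): 2+20=22 → W
V(21): 21+20=41≡15 → P
U(20): 20+20=40≡14 → O

MIIFWPO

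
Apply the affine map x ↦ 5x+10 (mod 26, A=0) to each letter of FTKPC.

F(5): 5·5+10=35≡9 → J
T(19): 5·19+10=105≡1 → B
K(10): 5·10+10=60≡8 → I
P(15): 5·15+10=85≡7 → H
C(2): 5·2+10=20 → U

JBIHU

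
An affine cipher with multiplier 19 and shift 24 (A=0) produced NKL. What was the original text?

JCN

The inverse of 19 mod 26 is 11, since 19·11=209≡1. Apply D(y)=11·(y−24) mod 26:
N(13): 11·(13−24)=-121≡9 → J
K(10): 11·(10−24)=-154≡2 → C
L(11): 11·(11−24)=-143≡13 → N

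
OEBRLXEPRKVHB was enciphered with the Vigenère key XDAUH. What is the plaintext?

RBBXEABPXDYEB

Repeat the key across the ciphertext: XDAUHXDAUHXDA
O(14)−X(23): -9≡17 → R
E(4)−D(3): 1 → B
B(1)−A(0): 1 → B
R(17)−U(20): -3≡23 → X
L(11)−H(7): 4 → E
X(23)−X(23): 0 → A
E(4)−D(3): 1 → B
P(15)−A(0): 15 → P
R(17)−U(20): -3≡23 → X
K(10)−H(7): 3 → D
V(21)−X(23): -2≡24 → Y
H(7)−D(3): 4 → E
B(1)−A(0): 1 → B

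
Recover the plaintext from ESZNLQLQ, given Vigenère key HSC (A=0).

XAXGTOEY

Repeat the key across the ciphertext: HSCHSCHS
E(4)−H(7): -3≡23 → X
S(18)−S(18): 0 → A
Z(25)−C(2): 23 → X
N(13)−H(7): 6 → G
L(11)−S(18): -7≡19 → T
Q(16)−C(2): 14 → O
L(11)−H(7): 4 → E
Q(16)−S(18): -2≡24 → Y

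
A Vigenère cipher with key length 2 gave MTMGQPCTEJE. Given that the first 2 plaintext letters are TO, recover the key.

Subtract each crib letter from the matching ciphertext letter (mod 26):
M(12)−T(19)=-7≡19 → T
T(19)−O(14)=5 → F

TF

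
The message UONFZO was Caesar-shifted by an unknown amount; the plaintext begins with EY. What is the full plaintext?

EYXPJY

From the crib: U(20)−E(4)=16, so the shift is 16.
Subtract 16 from each ciphertext letter:
U(20): 20−16=4 → E
O(14): 14−16=-2≡24 → Y
N(13): 13−16=-3≡23 → X
F(5): 5−16=-11≡15 → P
Z(25): 25−16=9 → J
O(14): 14−16=-2≡24 → Y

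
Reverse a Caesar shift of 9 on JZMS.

J(9): 9−9=0 → A
Z(25): 25−9=16 → Q
M(12): 12−9=3 → D
S(18): 18−9=9 → J

AQDJ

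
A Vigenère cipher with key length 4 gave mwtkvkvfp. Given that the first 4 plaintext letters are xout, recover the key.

pizr

Subtract each crib letter from the matching ciphertext letter (mod 26):
m(12)−x(23)=-11≡15 → p
w(22)−o(14)=8 → i
t(19)−u(20)=-1≡25 → z
k(10)−t(19)=-9≡17 → r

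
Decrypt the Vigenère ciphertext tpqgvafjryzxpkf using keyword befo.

sllsuwavquujoga

Repeat the key across the ciphertext: befobefobefobef
t(19)−b(1): 18 → s
p(15)−e(4): 11 → l
q(16)−f(5): 11 → l
g(6)−o(14): -8≡18 → s
v(21)−b(1): 20 → u
a(0)−e(4): -4≡22 → w
f(5)−f(5): 0 → a
j(9)−o(14): -5≡21 → v
r(17)−b(1): 16 → q
y(24)−e(4): 20 → u
z(25)−f(5): 20 → u
x(23)−o(14): 9 → j
p(15)−b(1): 14 → o
k(10)−e(4): 6 → g
f(5)−f(5): 0 → a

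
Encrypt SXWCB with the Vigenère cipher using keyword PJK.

HGGRK

Repeat the key across the message: PJKPJ
S(18)+P(15): 33≡7 → H
X(23)+J(9): 32≡6 → G
W(22)+K(10): 32≡6 → G
C(2)+P(15): 17 → R
B(1)+J(9): 10 → K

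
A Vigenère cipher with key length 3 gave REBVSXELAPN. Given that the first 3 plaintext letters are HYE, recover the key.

KGX

Subtract each crib letter from the matching ciphertext letter (mod 26):
R(17)−H(7)=10 → K
E(4)−Y(24)=-20≡6 → G
B(1)−E(4)=-3≡23 → X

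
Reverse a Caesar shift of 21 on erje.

e(4): 4−21=-17≡9 → j
r(17): 17−21=-4≡22 → w
j(9): 9−21=-12≡14 → o
e(4): 4−21=-17≡9 → j

jwoj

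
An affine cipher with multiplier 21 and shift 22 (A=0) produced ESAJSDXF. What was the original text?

The inverse of 21 mod 26 is 5, since 21·5=105≡1. Apply D(y)=5·(y−22) mod 26:
E(4): 5·(4−22)=-90≡14 → O
S(18): 5·(18−22)=-20≡6 → G
A(0): 5·(0−22)=-110≡20 → U
J(9): 5·(9−22)=-65≡13 → N
S(18): 5·(18−22)=-20≡6 → G
D(3): 5·(3−22)=-95≡9 → J
X(23): 5·(23−22)=5 → F
F(5): 5·(5−22)=-85≡19 → T

OGUNGJFT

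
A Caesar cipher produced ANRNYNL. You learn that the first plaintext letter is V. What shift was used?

From the crib: A(0)−V(21)=-21≡5, so the shift is 5.

5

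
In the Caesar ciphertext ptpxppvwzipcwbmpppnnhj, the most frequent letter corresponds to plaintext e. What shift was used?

11

The most frequent ciphertext letter is p (appears 8 times).
p is position 15; e is position 4.
Shift = 11.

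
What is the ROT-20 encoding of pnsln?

jhmfh

p(15): 15+20=35≡9 → j
n(13): 13+20=33≡7 → h
s(18): 18+20=38≡12 → m
l(11): 11+20=31≡5 → f
n(13): 13+20=33≡7 → h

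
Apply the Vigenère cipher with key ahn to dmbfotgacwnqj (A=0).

dtofvgghpwudj

Repeat the key across the message: ahnahnahnahna
d(3)+a(0): 3 → d
m(12)+h(7): 19 → t
b(1)+n(13): 14 → o
f(5)+a(0): 5 → f
o(14)+h(7): 21 → v
t(19)+n(13): 32≡6 → g
g(6)+a(0): 6 → g
a(0)+h(7): 7 → h
c(2)+n(13): 15 → p
w(22)+a(0): 22 → w
n(13)+h(7): 20 → u
q(16)+n(13): 29≡3 → d
j(9)+a(0): 9 → j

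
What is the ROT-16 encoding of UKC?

KAS

U(20): 20+16=36≡10 → K
K(10): 10+16=26≡0 → A
C(2): 2+16=18 → S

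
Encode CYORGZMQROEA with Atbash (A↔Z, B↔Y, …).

XBLITANJILVZ

C(2) → X(23)
Y(24) → B(1)
O(14) → L(11)
R(17) → I(8)
G(6) → T(19)
Z(25) → A(0)
M(12) → N(13)
Q(16) → J(9)
R(17) → I(8)
O(14) → L(11)
E(4) → V(21)
A(0) → Z(25)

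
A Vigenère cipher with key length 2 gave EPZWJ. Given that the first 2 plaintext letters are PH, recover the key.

PI

Subtract each crib letter from the matching ciphertext letter (mod 26):
E(4)−P(15)=-11≡15 → P
P(15)−H(7)=8 → I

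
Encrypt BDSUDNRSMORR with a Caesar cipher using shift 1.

B(1): 1+1=2 → C
D(3): 3+1=4 → E
S(18): 18+1=19 → T
U(20): 20+1=21 → V
D(3): 3+1=4 → E
N(13): 13+1=14 → O
R(17): 17+1=18 → S
S(18): 18+1=19 → T
M(12): 12+1=13 → N
O(14): 14+1=15 → P
R(17): 17+1=18 → S
R(17): 17+1=18 → S

CETVEOSTNPSS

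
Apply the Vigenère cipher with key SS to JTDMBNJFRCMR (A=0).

BLVETFBXJUEJ

Repeat the key across the message: SSSSSSSSSSSS
J(9)+S(18): 27≡1 → B
T(19)+S(18): 37≡11 → L
D(3)+S(18): 21 → V
M(12)+S(18): 30≡4 → E
B(1)+S(18): 19 → T
N(13)+S(18): 31≡5 → F
J(9)+S(18): 27≡1 → B
F(5)+S(18): 23 → X
R(17)+S(18): 35≡9 → J
C(2)+S(18): 20 → U
M(12)+S(18): 30≡4 → E
R(17)+S(18): 35≡9 → J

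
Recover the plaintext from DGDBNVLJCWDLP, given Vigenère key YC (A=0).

FEFZPTNHEUFJR

Repeat the key across the ciphertext: YCYCYCYCYCYCY
D(3)−Y(24): -21≡5 → F
G(6)−C(2): 4 → E
D(3)−Y(24): -21≡5 → F
B(1)−C(2): -1≡25 → Z
N(13)−Y(24): -11≡15 → P
V(21)−C(2): 19 → T
L(11)−Y(24): -13≡13 → N
J(9)−C(2): 7 → H
C(2)−Y(24): -22≡4 → E
W(22)−C(2): 20 → U
D(3)−Y(24): -21≡5 → F
L(11)−C(2): 9 → J
P(15)−Y(24): -9≡17 → R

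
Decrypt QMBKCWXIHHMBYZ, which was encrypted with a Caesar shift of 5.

Q(16): 16−5=11 → L
M(12): 12−5=7 → H
B(1): 1−5=-4≡22 → W
K(10): 10−5=5 → F
C(2): 2−5=-3≡23 → X
W(22): 22−5=17 → R
X(23): 23−5=18 → S
I(8): 8−5=3 → D
H(7): 7−5=2 → C
H(7): 7−5=2 → C
M(12): 12−5=7 → H
B(1): 1−5=-4≡22 → W
Y(24): 24−5=19 → T
Z(25): 25−5=20 → U

LHWFXRSDCCHWTU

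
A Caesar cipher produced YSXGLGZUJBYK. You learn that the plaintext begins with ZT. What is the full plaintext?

From the crib: Y(24)−Z(25)=-1≡25, so the shift is 25.
Subtract 25 from each ciphertext letter:
Y(24): 24−25=-1≡25 → Z
S(18): 18−25=-7≡19 → T
X(23): 23−25=-2≡24 → Y
G(6): 6−25=-19≡7 → H
L(11): 11−25=-14≡12 → M
G(6): 6−25=-19≡7 → H
Z(25): 25−25=0 → A
U(20): 20−25=-5≡21 → V
J(9): 9−25=-16≡10 → K
B(1): 1−25=-24≡2 → C
Y(24): 24−25=-1≡25 → Z
K(10): 10−25=-15≡11 → L

ZTYHMHAVKCZL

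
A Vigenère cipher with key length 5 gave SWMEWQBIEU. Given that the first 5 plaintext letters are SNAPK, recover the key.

Subtract each crib letter from the matching ciphertext letter (mod 26):
S(18)−S(18)=0 → A
W(22)−N(13)=9 → J
M(12)−A(0)=12 → M
E(4)−P(15)=-11≡15 → P
W(22)−K(10)=12 → M

AJMPM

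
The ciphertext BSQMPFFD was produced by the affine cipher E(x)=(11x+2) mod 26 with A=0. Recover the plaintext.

HSGINFFT

The inverse of 11 mod 26 is 19, since 11·19=209≡1. Apply D(y)=19·(y−2) mod 26:
B(1): 19·(1−2)=-19≡7 → H
S(18): 19·(18−2)=304≡18 → S
Q(16): 19·(16−2)=266≡6 → G
M(12): 19·(12−2)=190≡8 → I
P(15): 19·(15−2)=247≡13 → N
F(5): 19·(5−2)=57≡5 → F
F(5): 19·(5−2)=57≡5 → F
D(3): 19·(3−2)=19 → T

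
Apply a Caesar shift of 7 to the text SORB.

ZVYI

S(18): 18+7=25 → Z
O(14): 14+7=21 → V
R(17): 17+7=24 → Y
B(1): 1+7=8 → I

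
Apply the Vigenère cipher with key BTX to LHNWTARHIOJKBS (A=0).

Repeat the key across the message: BTXBTXBTXBTXBT
L(11)+B(1): 12 → M
H(7)+T(19): 26≡0 → A
N(13)+X(23): 36≡10 → K
W(22)+B(1): 23 → X
T(19)+T(19): 38≡12 → M
A(0)+X(23): 23 → X
R(17)+B(1): 18 → S
H(7)+T(19): 26≡0 → A
I(8)+X(23): 31≡5 → F
O(14)+B(1): 15 → P
J(9)+T(19): 28≡2 → C
K(10)+X(23): 33≡7 → H
B(1)+B(1): 2 → C
S(18)+T(19): 37≡11 → L

MAKXMXSAFPCHCL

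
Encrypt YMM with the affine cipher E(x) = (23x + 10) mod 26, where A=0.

Y(24): 23·24+10=562≡16 → Q
M(12): 23·12+10=286≡0 → A
M(12): 23·12+10=286≡0 → A

QAA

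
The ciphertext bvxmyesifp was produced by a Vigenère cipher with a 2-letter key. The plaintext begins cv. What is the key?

Subtract each crib letter from the matching ciphertext letter (mod 26):
b(1)−c(2)=-1≡25 → z
v(21)−v(21)=0 → a

za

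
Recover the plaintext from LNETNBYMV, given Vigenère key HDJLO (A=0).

EKVIZUVDK

Repeat the key across the ciphertext: HDJLOHDJL
L(11)−H(7): 4 → E
N(13)−D(3): 10 → K
E(4)−J(9): -5≡21 → V
T(19)−L(11): 8 → I
N(13)−O(14): -1≡25 → Z
B(1)−H(7): -6≡20 → U
Y(24)−D(3): 21 → V
M(12)−J(9): 3 → D
V(21)−L(11): 10 → K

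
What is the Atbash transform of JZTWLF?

J(9) → Q(16)
Z(25) → A(0)
T(19) → G(6)
W(22) → D(3)
L(11) → O(14)
F(5) → U(20)

QAGDOU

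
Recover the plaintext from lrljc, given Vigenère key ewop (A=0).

hvxuy

Repeat the key across the ciphertext: ewope
l(11)−e(4): 7 → h
r(17)−w(22): -5≡21 → v
l(11)−o(14): -3≡23 → x
j(9)−p(15): -6≡20 → u
c(2)−e(4): -2≡24 → y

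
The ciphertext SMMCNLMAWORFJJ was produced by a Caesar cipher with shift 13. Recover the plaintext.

FZZPAYZNJBESWW

S(18): 18−13=5 → F
M(12): 12−13=-1≡25 → Z
M(12): 12−13=-1≡25 → Z
C(2): 2−13=-11≡15 → P
N(13): 13−13=0 → A
L(11): 11−13=-2≡24 → Y
M(12): 12−13=-1≡25 → Z
A(0): 0−13=-13≡13 → N
W(22): 22−13=9 → J
O(14): 14−13=1 → B
R(17): 17−13=4 → E
F(5): 5−13=-8≡18 → S
J(9): 9−13=-4≡22 → W
J(9): 9−13=-4≡22 → W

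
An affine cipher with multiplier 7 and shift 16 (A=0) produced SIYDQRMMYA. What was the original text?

EKQNAPSSQU

The inverse of 7 mod 26 is 15, since 7·15=105≡1. Apply D(y)=15·(y−16) mod 26:
S(18): 15·(18−16)=30≡4 → E
I(8): 15·(8−16)=-120≡10 → K
Y(24): 15·(24−16)=120≡16 → Q
D(3): 15·(3−16)=-195≡13 → N
Q(16): 15·(16−16)=0 → A
R(17): 15·(17−16)=15 → P
M(12): 15·(12−16)=-60≡18 → S
M(12): 15·(12−16)=-60≡18 → S
Y(24): 15·(24−16)=120≡16 → Q
A(0): 15·(0−16)=-240≡20 → U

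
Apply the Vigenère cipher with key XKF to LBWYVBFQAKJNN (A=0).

Repeat the key across the message: XKFXKFXKFXKFX
L(11)+X(23): 34≡8 → I
B(1)+K(10): 11 → L
W(22)+F(5): 27≡1 → B
Y(24)+X(23): 47≡21 → V
V(21)+K(10): 31≡5 → F
B(1)+F(5): 6 → G
F(5)+X(23): 28≡2 → C
Q(16)+K(10): 26≡0 → A
A(0)+F(5): 5 → F
K(10)+X(23): 33≡7 → H
J(9)+K(10): 19 → T
N(13)+F(5): 18 → S
N(13)+X(23): 36≡10 → K

ILBVFGCAFHTSK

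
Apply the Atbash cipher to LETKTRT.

L(11) → O(14)
E(4) → V(21)
T(19) → G(6)
K(10) → P(15)
T(19) → G(6)
R(17) → I(8)
T(19) → G(6)

OVGPGIG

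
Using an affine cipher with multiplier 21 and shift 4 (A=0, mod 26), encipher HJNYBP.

VLROZH

H(7): 21·7+4=151≡21 → V
J(9): 21·9+4=193≡11 → L
N(13): 21·13+4=277≡17 → R
Y(24): 21·24+4=508≡14 → O
B(1): 21·1+4=25 → Z
P(15): 21·15+4=319≡7 → H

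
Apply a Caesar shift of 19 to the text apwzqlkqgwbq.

a(0): 0+19=19 → t
p(15): 15+19=34≡8 → i
w(22): 22+19=41≡15 → p
z(25): 25+19=44≡18 → s
q(16): 16+19=35≡9 → j
l(11): 11+19=30≡4 → e
k(10): 10+19=29≡3 → d
q(16): 16+19=35≡9 → j
g(6): 6+19=25 → z
w(22): 22+19=41≡15 → p
b(1): 1+19=20 → u
q(16): 16+19=35≡9 → j

tipsjedjzpuj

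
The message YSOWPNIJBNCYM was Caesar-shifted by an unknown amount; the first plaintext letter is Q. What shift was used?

8

From the crib: Y(24)−Q(16)=8, so the shift is 8.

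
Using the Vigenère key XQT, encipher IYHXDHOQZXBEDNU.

FOAUTALGSURXADN

Repeat the key across the message: XQTXQTXQTXQTXQT
I(8)+X(23): 31≡5 → F
Y(24)+Q(16): 40≡14 → O
H(7)+T(19): 26≡0 → A
X(23)+X(23): 46≡20 → U
D(3)+Q(16): 19 → T
H(7)+T(19): 26≡0 → A
O(14)+X(23): 37≡11 → L
Q(16)+Q(16): 32≡6 → G
Z(25)+T(19): 44≡18 → S
X(23)+X(23): 46≡20 → U
B(1)+Q(16): 17 → R
E(4)+T(19): 23 → X
D(3)+X(23): 26≡0 → A
N(13)+Q(16): 29≡3 → D
U(20)+T(19): 39≡13 → N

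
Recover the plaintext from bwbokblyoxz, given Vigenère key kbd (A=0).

Repeat the key across the ciphertext: kbdkbdkbdkb
b(1)−k(10): -9≡17 → r
w(22)−b(1): 21 → v
b(1)−d(3): -2≡24 → y
o(14)−k(10): 4 → e
k(10)−b(1): 9 → j
b(1)−d(3): -2≡24 → y
l(11)−k(10): 1 → b
y(24)−b(1): 23 → x
o(14)−d(3): 11 → l
x(23)−k(10): 13 → n
z(25)−b(1): 24 → y

rvyejybxlny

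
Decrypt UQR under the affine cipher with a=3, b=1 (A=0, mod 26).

The inverse of 3 mod 26 is 9, since 3·9=27≡1. Apply D(y)=9·(y−1) mod 26:
U(20): 9·(20−1)=171≡15 → P
Q(16): 9·(16−1)=135≡5 → F
R(17): 9·(17−1)=144≡14 → O

PFO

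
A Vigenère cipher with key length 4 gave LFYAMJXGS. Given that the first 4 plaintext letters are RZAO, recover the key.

Subtract each crib letter from the matching ciphertext letter (mod 26):
L(11)−R(17)=-6≡20 → U
F(5)−Z(25)=-20≡6 → G
Y(24)−A(0)=24 → Y
A(0)−O(14)=-14≡12 → M

UGYM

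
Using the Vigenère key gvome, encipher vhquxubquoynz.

Repeat the key across the message: gvomegvomegvo
v(21)+g(6): 27≡1 → b
h(7)+v(21): 28≡2 → c
q(16)+o(14): 30≡4 → e
u(20)+m(12): 32≡6 → g
x(23)+e(4): 27≡1 → b
u(20)+g(6): 26≡0 → a
b(1)+v(21): 22 → w
q(16)+o(14): 30≡4 → e
u(20)+m(12): 32≡6 → g
o(14)+e(4): 18 → s
y(24)+g(6): 30≡4 → e
n(13)+v(21): 34≡8 → i
z(25)+o(14): 39≡13 → n

bcegbawegsein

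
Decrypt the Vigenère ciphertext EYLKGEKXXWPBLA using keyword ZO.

Repeat the key across the ciphertext: ZOZOZOZOZOZOZO
E(4)−Z(25): -21≡5 → F
Y(24)−O(14): 10 → K
L(11)−Z(25): -14≡12 → M
K(10)−O(14): -4≡22 → W
G(6)−Z(25): -19≡7 → H
E(4)−O(14): -10≡16 → Q
K(10)−Z(25): -15≡11 → L
X(23)−O(14): 9 → J
X(23)−Z(25): -2≡24 → Y
W(22)−O(14): 8 → I
P(15)−Z(25): -10≡16 → Q
B(1)−O(14): -13≡13 → N
L(11)−Z(25): -14≡12 → M
A(0)−O(14): -14≡12 → M

FKMWHQLJYIQNMM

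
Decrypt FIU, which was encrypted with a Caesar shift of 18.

F(5): 5−18=-13≡13 → N
I(8): 8−18=-10≡16 → Q
U(20): 20−18=2 → C

NQC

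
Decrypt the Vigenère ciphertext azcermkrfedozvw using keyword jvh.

revvwfbwyvihqap

Repeat the key across the ciphertext: jvhjvhjvhjvhjvh
a(0)−j(9): -9≡17 → r
z(25)−v(21): 4 → e
c(2)−h(7): -5≡21 → v
e(4)−j(9): -5≡21 → v
r(17)−v(21): -4≡22 → w
m(12)−h(7): 5 → f
k(10)−j(9): 1 → b
r(17)−v(21): -4≡22 → w
f(5)−h(7): -2≡24 → y
e(4)−j(9): -5≡21 → v
d(3)−v(21): -18≡8 → i
o(14)−h(7): 7 → h
z(25)−j(9): 16 → q
v(21)−v(21): 0 → a
w(22)−h(7): 15 → p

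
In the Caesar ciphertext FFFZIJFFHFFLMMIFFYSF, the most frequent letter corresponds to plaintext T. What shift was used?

The most frequent ciphertext letter is F (appears 10 times).
F is position 5; T is position 19.
Shift = -14≡12.

12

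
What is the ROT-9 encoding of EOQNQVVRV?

NXZWZEEAE

E(4): 4+9=13 → N
O(14): 14+9=23 → X
Q(16): 16+9=25 → Z
N(13): 13+9=22 → W
Q(16): 16+9=25 → Z
V(21): 21+9=30≡4 → E
V(21): 21+9=30≡4 → E
R(17): 17+9=26≡0 → A
V(21): 21+9=30≡4 → E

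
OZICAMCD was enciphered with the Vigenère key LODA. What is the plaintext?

DLFCPYZD

Repeat the key across the ciphertext: LODALODA
O(14)−L(11): 3 → D
Z(25)−O(14): 11 → L
I(8)−D(3): 5 → F
C(2)−A(0): 2 → C
A(0)−L(11): -11≡15 → P
M(12)−O(14): -2≡24 → Y
C(2)−D(3): -1≡25 → Z
D(3)−A(0): 3 → D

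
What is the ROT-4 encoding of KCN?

OGR

K(10): 10+4=14 → O
C(2): 2+4=6 → G
N(13): 13+4=17 → R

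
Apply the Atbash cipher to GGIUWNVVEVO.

TTRFDMEEVEL

G(6) → T(19)
G(6) → T(19)
I(8) → R(17)
U(20) → F(5)
W(22) → D(3)
N(13) → M(12)
V(21) → E(4)
V(21) → E(4)
E(4) → V(21)
V(21) → E(4)
O(14) → L(11)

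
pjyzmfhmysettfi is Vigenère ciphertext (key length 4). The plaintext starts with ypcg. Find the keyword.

ruwt

Subtract each crib letter from the matching ciphertext letter (mod 26):
p(15)−y(24)=-9≡17 → r
j(9)−p(15)=-6≡20 → u
y(24)−c(2)=22 → w
z(25)−g(6)=19 → t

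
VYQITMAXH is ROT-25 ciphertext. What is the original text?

V(21): 21−25=-4≡22 → W
Y(24): 24−25=-1≡25 → Z
Q(16): 16−25=-9≡17 → R
I(8): 8−25=-17≡9 → J
T(19): 19−25=-6≡20 → U
M(12): 12−25=-13≡13 → N
A(0): 0−25=-25≡1 → B
X(23): 23−25=-2≡24 → Y
H(7): 7−25=-18≡8 → I

WZRJUNBYI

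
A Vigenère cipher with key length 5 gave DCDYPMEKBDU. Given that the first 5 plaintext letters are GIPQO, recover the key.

Subtract each crib letter from the matching ciphertext letter (mod 26):
D(3)−G(6)=-3≡23 → X
C(2)−I(8)=-6≡20 → U
D(3)−P(15)=-12≡14 → O
Y(24)−Q(16)=8 → I
P(15)−O(14)=1 → B

XUOIB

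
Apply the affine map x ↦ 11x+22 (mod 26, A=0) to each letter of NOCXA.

N(13): 11·13+22=165≡9 → J
O(14): 11·14+22=176≡20 → U
C(2): 11·2+22=44≡18 → S
X(23): 11·23+22=275≡15 → P
A(0): 11·0+22=22 → W

JUSPW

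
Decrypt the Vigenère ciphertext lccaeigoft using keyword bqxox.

Repeat the key across the ciphertext: bqxoxbqxox
l(11)−b(1): 10 → k
c(2)−q(16): -14≡12 → m
c(2)−x(23): -21≡5 → f
a(0)−o(14): -14≡12 → m
e(4)−x(23): -19≡7 → h
i(8)−b(1): 7 → h
g(6)−q(16): -10≡16 → q
o(14)−x(23): -9≡17 → r
f(5)−o(14): -9≡17 → r
t(19)−x(23): -4≡22 → w

kmfmhhqrrw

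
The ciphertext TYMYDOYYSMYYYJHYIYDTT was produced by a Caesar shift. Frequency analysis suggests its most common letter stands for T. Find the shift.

5

The most frequent ciphertext letter is Y (appears 9 times).
Y is position 24; T is position 19.
Shift = 5.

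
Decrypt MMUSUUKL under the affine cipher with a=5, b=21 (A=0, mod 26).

TTFPFFDY

The inverse of 5 mod 26 is 21, since 5·21=105≡1. Apply D(y)=21·(y−21) mod 26:
M(12): 21·(12−21)=-189≡19 → T
M(12): 21·(12−21)=-189≡19 → T
U(20): 21·(20−21)=-21≡5 → F
S(18): 21·(18−21)=-63≡15 → P
U(20): 21·(20−21)=-21≡5 → F
U(20): 21·(20−21)=-21≡5 → F
K(10): 21·(10−21)=-231≡3 → D
L(11): 21·(11−21)=-210≡24 → Y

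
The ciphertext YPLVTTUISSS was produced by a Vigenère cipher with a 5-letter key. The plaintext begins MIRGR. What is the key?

MHUPC

Subtract each crib letter from the matching ciphertext letter (mod 26):
Y(24)−M(12)=12 → M
P(15)−I(8)=7 → H
L(11)−R(17)=-6≡20 → U
V(21)−G(6)=15 → P
T(19)−R(17)=2 → C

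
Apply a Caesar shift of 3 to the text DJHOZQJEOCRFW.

D(3): 3+3=6 → G
J(9): 9+3=12 → M
H(7): 7+3=10 → K
O(14): 14+3=17 → R
Z(25): 25+3=28≡2 → C
Q(16): 16+3=19 → T
J(9): 9+3=12 → M
E(4): 4+3=7 → H
O(14): 14+3=17 → R
C(2): 2+3=5 → F
R(17): 17+3=20 → U
F(5): 5+3=8 → I
W(22): 22+3=25 → Z

GMKRCTMHRFUIZ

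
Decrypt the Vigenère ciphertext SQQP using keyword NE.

Repeat the key across the ciphertext: NENE
S(18)−N(13): 5 → F
Q(16)−E(4): 12 → M
Q(16)−N(13): 3 → D
P(15)−E(4): 11 → L

FMDL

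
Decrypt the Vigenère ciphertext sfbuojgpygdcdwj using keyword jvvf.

jkgpfolkplixubo

Repeat the key across the ciphertext: jvvfjvvfjvvfjvv
s(18)−j(9): 9 → j
f(5)−v(21): -16≡10 → k
b(1)−v(21): -20≡6 → g
u(20)−f(5): 15 → p
o(14)−j(9): 5 → f
j(9)−v(21): -12≡14 → o
g(6)−v(21): -15≡11 → l
p(15)−f(5): 10 → k
y(24)−j(9): 15 → p
g(6)−v(21): -15≡11 → l
d(3)−v(21): -18≡8 → i
c(2)−f(5): -3≡23 → x
d(3)−j(9): -6≡20 → u
w(22)−v(21): 1 → b
j(9)−v(21): -12≡14 → o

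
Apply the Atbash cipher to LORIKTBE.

OLIRPGYV

L(11) → O(14)
O(14) → L(11)
R(17) → I(8)
I(8) → R(17)
K(10) → P(15)
T(19) → G(6)
B(1) → Y(24)
E(4) → V(21)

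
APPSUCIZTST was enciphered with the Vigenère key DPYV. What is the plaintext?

XARXRNKEQDV

Repeat the key across the ciphertext: DPYVDPYVDPY
A(0)−D(3): -3≡23 → X
P(15)−P(15): 0 → A
P(15)−Y(24): -9≡17 → R
S(18)−V(21): -3≡23 → X
U(20)−D(3): 17 → R
C(2)−P(15): -13≡13 → N
I(8)−Y(24): -16≡10 → K
Z(25)−V(21): 4 → E
T(19)−D(3): 16 → Q
S(18)−P(15): 3 → D
T(19)−Y(24): -5≡21 → V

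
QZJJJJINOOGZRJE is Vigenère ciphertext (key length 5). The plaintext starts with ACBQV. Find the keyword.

Subtract each crib letter from the matching ciphertext letter (mod 26):
Q(16)−A(0)=16 → Q
Z(25)−C(2)=23 → X
J(9)−B(1)=8 → I
J(9)−Q(16)=-7≡19 → T
J(9)−V(21)=-12≡14 → O

QXITO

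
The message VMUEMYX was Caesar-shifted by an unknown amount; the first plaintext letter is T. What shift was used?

From the crib: V(21)−T(19)=2, so the shift is 2.

2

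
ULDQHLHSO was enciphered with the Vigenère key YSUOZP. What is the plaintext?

Repeat the key across the ciphertext: YSUOZPYSU
U(20)−Y(24): -4≡22 → W
L(11)−S(18): -7≡19 → T
D(3)−U(20): -17≡9 → J
Q(16)−O(14): 2 → C
H(7)−Z(25): -18≡8 → I
L(11)−P(15): -4≡22 → W
H(7)−Y(24): -17≡9 → J
S(18)−S(18): 0 → A
O(14)−U(20): -6≡20 → U

WTJCIWJAU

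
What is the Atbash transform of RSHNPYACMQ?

IHSMKBZXNJ

R(17) → I(8)
S(18) → H(7)
H(7) → S(18)
N(13) → M(12)
P(15) → K(10)
Y(24) → B(1)
A(0) → Z(25)
C(2) → X(23)
M(12) → N(13)
Q(16) → J(9)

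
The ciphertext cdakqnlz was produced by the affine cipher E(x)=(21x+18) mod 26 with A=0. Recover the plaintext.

ydomqbrj

The inverse of 21 mod 26 is 5, since 21·5=105≡1. Apply D(y)=5·(y−18) mod 26:
c(2): 5·(2−18)=-80≡24 → y
d(3): 5·(3−18)=-75≡3 → d
a(0): 5·(0−18)=-90≡14 → o
k(10): 5·(10−18)=-40≡12 → m
q(16): 5·(16−18)=-10≡16 → q
n(13): 5·(13−18)=-25≡1 → b
l(11): 5·(11−18)=-35≡17 → r
z(25): 5·(25−18)=35≡9 → j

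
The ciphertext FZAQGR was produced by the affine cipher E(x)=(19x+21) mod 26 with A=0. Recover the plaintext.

The inverse of 19 mod 26 is 11, since 19·11=209≡1. Apply D(y)=11·(y−21) mod 26:
F(5): 11·(5−21)=-176≡6 → G
Z(25): 11·(25−21)=44≡18 → S
A(0): 11·(0−21)=-231≡3 → D
Q(16): 11·(16−21)=-55≡23 → X
G(6): 11·(6−21)=-165≡17 → R
R(17): 11·(17−21)=-44≡8 → I

GSDXRI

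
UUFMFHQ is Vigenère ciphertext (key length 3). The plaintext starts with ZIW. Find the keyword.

Subtract each crib letter from the matching ciphertext letter (mod 26):
U(20)−Z(25)=-5≡21 → V
U(20)−I(8)=12 → M
F(5)−W(22)=-17≡9 → J

VMJ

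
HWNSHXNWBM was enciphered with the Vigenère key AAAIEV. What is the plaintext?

Repeat the key across the ciphertext: AAAIEVAAAI
H(7)−A(0): 7 → H
W(22)−A(0): 22 → W
N(13)−A(0): 13 → N
S(18)−I(8): 10 → K
H(7)−E(4): 3 → D
X(23)−V(21): 2 → C
N(13)−A(0): 13 → N
W(22)−A(0): 22 → W
B(1)−A(0): 1 → B
M(12)−I(8): 4 → E

HWNKDCNWBE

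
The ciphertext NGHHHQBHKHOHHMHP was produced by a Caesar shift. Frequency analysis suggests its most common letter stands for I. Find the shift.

25

The most frequent ciphertext letter is H (appears 8 times).
H is position 7; I is position 8.
Shift = -1≡25.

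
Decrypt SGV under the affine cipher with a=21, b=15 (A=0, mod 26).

The inverse of 21 mod 26 is 5, since 21·5=105≡1. Apply D(y)=5·(y−15) mod 26:
S(18): 5·(18−15)=15 → P
G(6): 5·(6−15)=-45≡7 → H
V(21): 5·(21−15)=30≡4 → E

PHE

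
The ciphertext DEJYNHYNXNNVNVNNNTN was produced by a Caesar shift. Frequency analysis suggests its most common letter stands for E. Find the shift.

The most frequent ciphertext letter is N (appears 9 times).
N is position 13; E is position 4.
Shift = 9.

9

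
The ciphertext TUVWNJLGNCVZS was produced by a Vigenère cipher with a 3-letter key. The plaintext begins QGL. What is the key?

DOK

Subtract each crib letter from the matching ciphertext letter (mod 26):
T(19)−Q(16)=3 → D
U(20)−G(6)=14 → O
V(21)−L(11)=10 → K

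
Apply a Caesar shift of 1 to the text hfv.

h(7): 7+1=8 → i
f(5): 5+1=6 → g
v(21): 21+1=22 → w

igw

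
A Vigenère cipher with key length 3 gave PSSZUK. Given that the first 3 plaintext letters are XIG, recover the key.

Subtract each crib letter from the matching ciphertext letter (mod 26):
P(15)−X(23)=-8≡18 → S
S(18)−I(8)=10 → K
S(18)−G(6)=12 → M

SKM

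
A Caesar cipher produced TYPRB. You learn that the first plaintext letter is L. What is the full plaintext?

From the crib: T(19)−L(11)=8, so the shift is 8.
Subtract 8 from each ciphertext letter:
T(19): 19−8=11 → L
Y(24): 24−8=16 → Q
P(15): 15−8=7 → H
R(17): 17−8=9 → J
B(1): 1−8=-7≡19 → T

LQHJT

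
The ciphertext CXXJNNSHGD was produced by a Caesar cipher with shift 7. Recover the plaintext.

VQQCGGLAZW

C(2): 2−7=-5≡21 → V
X(23): 23−7=16 → Q
X(23): 23−7=16 → Q
J(9): 9−7=2 → C
N(13): 13−7=6 → G
N(13): 13−7=6 → G
S(18): 18−7=11 → L
H(7): 7−7=0 → A
G(6): 6−7=-1≡25 → Z
D(3): 3−7=-4≡22 → W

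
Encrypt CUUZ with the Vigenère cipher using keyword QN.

SHKM

Repeat the key across the message: QNQN
C(2)+Q(16): 18 → S
U(20)+N(13): 33≡7 → H
U(20)+Q(16): 36≡10 → K
Z(25)+N(13): 38≡12 → M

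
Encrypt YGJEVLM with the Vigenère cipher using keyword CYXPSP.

AEGTNAO

Repeat the key across the message: CYXPSPC
Y(24)+C(2): 26≡0 → A
G(6)+Y(24): 30≡4 → E
J(9)+X(23): 32≡6 → G
E(4)+P(15): 19 → T
V(21)+S(18): 39≡13 → N
L(11)+P(15): 26≡0 → A
M(12)+C(2): 14 → O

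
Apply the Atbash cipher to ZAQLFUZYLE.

Z(25) → A(0)
A(0) → Z(25)
Q(16) → J(9)
L(11) → O(14)
F(5) → U(20)
U(20) → F(5)
Z(25) → A(0)
Y(24) → B(1)
L(11) → O(14)
E(4) → V(21)

AZJOUFABOV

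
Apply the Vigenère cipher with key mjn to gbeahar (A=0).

skrmqnd

Repeat the key across the message: mjnmjnm
g(6)+m(12): 18 → s
b(1)+j(9): 10 → k
e(4)+n(13): 17 → r
a(0)+m(12): 12 → m
h(7)+j(9): 16 → q
a(0)+n(13): 13 → n
r(17)+m(12): 29≡3 → d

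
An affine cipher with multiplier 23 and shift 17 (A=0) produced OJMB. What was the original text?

BUTO

The inverse of 23 mod 26 is 17, since 23·17=391≡1. Apply D(y)=17·(y−17) mod 26:
O(14): 17·(14−17)=-51≡1 → B
J(9): 17·(9−17)=-136≡20 → U
M(12): 17·(12−17)=-85≡19 → T
B(1): 17·(1−17)=-272≡14 → O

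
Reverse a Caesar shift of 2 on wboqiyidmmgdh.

uzmogwgbkkebf

w(22): 22−2=20 → u
b(1): 1−2=-1≡25 → z
o(14): 14−2=12 → m
q(16): 16−2=14 → o
i(8): 8−2=6 → g
y(24): 24−2=22 → w
i(8): 8−2=6 → g
d(3): 3−2=1 → b
m(12): 12−2=10 → k
m(12): 12−2=10 → k
g(6): 6−2=4 → e
d(3): 3−2=1 → b
h(7): 7−2=5 → f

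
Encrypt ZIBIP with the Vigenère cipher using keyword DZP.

CHQLO

Repeat the key across the message: DZPDZ
Z(25)+D(3): 28≡2 → C
I(8)+Z(25): 33≡7 → H
B(1)+P(15): 16 → Q
I(8)+D(3): 11 → L
P(15)+Z(25): 40≡14 → O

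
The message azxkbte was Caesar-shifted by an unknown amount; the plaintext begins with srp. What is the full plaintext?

srpctlw

From the crib: a(0)−s(18)=-18≡8, so the shift is 8.
Subtract 8 from each ciphertext letter:
a(0): 0−8=-8≡18 → s
z(25): 25−8=17 → r
x(23): 23−8=15 → p
k(10): 10−8=2 → c
b(1): 1−8=-7≡19 → t
t(19): 19−8=11 → l
e(4): 4−8=-4≡22 → w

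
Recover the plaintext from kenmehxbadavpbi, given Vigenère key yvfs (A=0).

Repeat the key across the ciphertext: yvfsyvfsyvfsyvf
k(10)−y(24): -14≡12 → m
e(4)−v(21): -17≡9 → j
n(13)−f(5): 8 → i
m(12)−s(18): -6≡20 → u
e(4)−y(24): -20≡6 → g
h(7)−v(21): -14≡12 → m
x(23)−f(5): 18 → s
b(1)−s(18): -17≡9 → j
a(0)−y(24): -24≡2 → c
d(3)−v(21): -18≡8 → i
a(0)−f(5): -5≡21 → v
v(21)−s(18): 3 → d
p(15)−y(24): -9≡17 → r
b(1)−v(21): -20≡6 → g
i(8)−f(5): 3 → d

mjiugmsjcivdrgd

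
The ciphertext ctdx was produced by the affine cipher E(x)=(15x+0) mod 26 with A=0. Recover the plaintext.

The inverse of 15 mod 26 is 7, since 15·7=105≡1. Apply D(y)=7·(y−0) mod 26:
c(2): 7·(2−0)=14 → o
t(19): 7·(19−0)=133≡3 → d
d(3): 7·(3−0)=21 → v
x(23): 7·(23−0)=161≡5 → f

odvf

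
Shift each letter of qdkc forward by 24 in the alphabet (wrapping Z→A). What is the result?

q(16): 16+24=40≡14 → o
d(3): 3+24=27≡1 → b
k(10): 10+24=34≡8 → i
c(2): 2+24=26≡0 → a

obia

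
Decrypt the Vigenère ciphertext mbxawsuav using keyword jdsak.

Repeat the key across the ciphertext: jdsakjdsa
m(12)−j(9): 3 → d
b(1)−d(3): -2≡24 → y
x(23)−s(18): 5 → f
a(0)−a(0): 0 → a
w(22)−k(10): 12 → m
s(18)−j(9): 9 → j
u(20)−d(3): 17 → r
a(0)−s(18): -18≡8 → i
v(21)−a(0): 21 → v

dyfamjriv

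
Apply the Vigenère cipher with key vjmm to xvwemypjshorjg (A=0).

seiqhhbvnqadep

Repeat the key across the message: vjmmvjmmvjmmvj
x(23)+v(21): 44≡18 → s
v(21)+j(9): 30≡4 → e
w(22)+m(12): 34≡8 → i
e(4)+m(12): 16 → q
m(12)+v(21): 33≡7 → h
y(24)+j(9): 33≡7 → h
p(15)+m(12): 27≡1 → b
j(9)+m(12): 21 → v
s(18)+v(21): 39≡13 → n
h(7)+j(9): 16 → q
o(14)+m(12): 26≡0 → a
r(17)+m(12): 29≡3 → d
j(9)+v(21): 30≡4 → e
g(6)+j(9): 15 → p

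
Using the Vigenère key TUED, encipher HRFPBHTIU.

ALJSUBXLN

Repeat the key across the message: TUEDTUEDT
H(7)+T(19): 26≡0 → A
R(17)+U(20): 37≡11 → L
F(5)+E(4): 9 → J
P(15)+D(3): 18 → S
B(1)+T(19): 20 → U
H(7)+U(20): 27≡1 → B
T(19)+E(4): 23 → X
I(8)+D(3): 11 → L
U(20)+T(19): 39≡13 → N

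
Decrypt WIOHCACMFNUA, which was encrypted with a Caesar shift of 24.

YKQJECEOHPWC

W(22): 22−24=-2≡24 → Y
I(8): 8−24=-16≡10 → K
O(14): 14−24=-10≡16 → Q
H(7): 7−24=-17≡9 → J
C(2): 2−24=-22≡4 → E
A(0): 0−24=-24≡2 → C
C(2): 2−24=-22≡4 → E
M(12): 12−24=-12≡14 → O
F(5): 5−24=-19≡7 → H
N(13): 13−24=-11≡15 → P
U(20): 20−24=-4≡22 → W
A(0): 0−24=-24≡2 → C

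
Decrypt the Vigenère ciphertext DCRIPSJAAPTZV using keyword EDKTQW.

Repeat the key across the ciphertext: EDKTQWEDKTQWE
D(3)−E(4): -1≡25 → Z
C(2)−D(3): -1≡25 → Z
R(17)−K(10): 7 → H
I(8)−T(19): -11≡15 → P
P(15)−Q(16): -1≡25 → Z
S(18)−W(22): -4≡22 → W
J(9)−E(4): 5 → F
A(0)−D(3): -3≡23 → X
A(0)−K(10): -10≡16 → Q
P(15)−T(19): -4≡22 → W
T(19)−Q(16): 3 → D
Z(25)−W(22): 3 → D
V(21)−E(4): 17 → R

ZZHPZWFXQWDDR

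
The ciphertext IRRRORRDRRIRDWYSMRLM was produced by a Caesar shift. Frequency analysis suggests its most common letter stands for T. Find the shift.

24

The most frequent ciphertext letter is R (appears 9 times).
R is position 17; T is position 19.
Shift = -2≡24.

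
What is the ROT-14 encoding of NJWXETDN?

N(13): 13+14=27≡1 → B
J(9): 9+14=23 → X
W(22): 22+14=36≡10 → K
X(23): 23+14=37≡11 → L
E(4): 4+14=18 → S
T(19): 19+14=33≡7 → H
D(3): 3+14=17 → R
N(13): 13+14=27≡1 → B

BXKLSHRB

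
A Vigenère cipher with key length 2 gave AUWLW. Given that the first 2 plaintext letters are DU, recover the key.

XA

Subtract each crib letter from the matching ciphertext letter (mod 26):
A(0)−D(3)=-3≡23 → X
U(20)−U(20)=0 → A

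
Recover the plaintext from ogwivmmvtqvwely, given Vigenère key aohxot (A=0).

osplhtmhmthdexr

Repeat the key across the ciphertext: aohxotaohxotaoh
o(14)−a(0): 14 → o
g(6)−o(14): -8≡18 → s
w(22)−h(7): 15 → p
i(8)−x(23): -15≡11 → l
v(21)−o(14): 7 → h
m(12)−t(19): -7≡19 → t
m(12)−a(0): 12 → m
v(21)−o(14): 7 → h
t(19)−h(7): 12 → m
q(16)−x(23): -7≡19 → t
v(21)−o(14): 7 → h
w(22)−t(19): 3 → d
e(4)−a(0): 4 → e
l(11)−o(14): -3≡23 → x
y(24)−h(7): 17 → r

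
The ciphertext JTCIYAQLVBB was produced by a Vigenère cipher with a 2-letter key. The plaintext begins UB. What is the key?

PS

Subtract each crib letter from the matching ciphertext letter (mod 26):
J(9)−U(20)=-11≡15 → P
T(19)−B(1)=18 → S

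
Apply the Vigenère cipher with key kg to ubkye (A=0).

ehueo

Repeat the key across the message: kgkgk
u(20)+k(10): 30≡4 → e
b(1)+g(6): 7 → h
k(10)+k(10): 20 → u
y(24)+g(6): 30≡4 → e
e(4)+k(10): 14 → o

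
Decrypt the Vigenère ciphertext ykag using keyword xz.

bldh

Repeat the key across the ciphertext: xzxz
y(24)−x(23): 1 → b
k(10)−z(25): -15≡11 → l
a(0)−x(23): -23≡3 → d
g(6)−z(25): -19≡7 → h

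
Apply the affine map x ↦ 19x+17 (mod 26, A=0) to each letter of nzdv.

n(13): 19·13+17=264≡4 → e
z(25): 19·25+17=492≡24 → y
d(3): 19·3+17=74≡22 → w
v(21): 19·21+17=416≡0 → a

eywa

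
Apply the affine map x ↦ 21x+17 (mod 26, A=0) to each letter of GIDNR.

NDCEK

G(6): 21·6+17=143≡13 → N
I(8): 21·8+17=185≡3 → D
D(3): 21·3+17=80≡2 → C
N(13): 21·13+17=290≡4 → E
R(17): 21·17+17=374≡10 → K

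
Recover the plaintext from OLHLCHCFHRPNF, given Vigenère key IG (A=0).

Repeat the key across the ciphertext: IGIGIGIGIGIGI
O(14)−I(8): 6 → G
L(11)−G(6): 5 → F
H(7)−I(8): -1≡25 → Z
L(11)−G(6): 5 → F
C(2)−I(8): -6≡20 → U
H(7)−G(6): 1 → B
C(2)−I(8): -6≡20 → U
F(5)−G(6): -1≡25 → Z
H(7)−I(8): -1≡25 → Z
R(17)−G(6): 11 → L
P(15)−I(8): 7 → H
N(13)−G(6): 7 → H
F(5)−I(8): -3≡23 → X

GFZFUBUZZLHHX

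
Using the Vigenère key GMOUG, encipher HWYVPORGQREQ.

NIMPVUDUKXKC

Repeat the key across the message: GMOUGGMOUGGM
H(7)+G(6): 13 → N
W(22)+M(12): 34≡8 → I
Y(24)+O(14): 38≡12 → M
V(21)+U(20): 41≡15 → P
P(15)+G(6): 21 → V
O(14)+G(6): 20 → U
R(17)+M(12): 29≡3 → D
G(6)+O(14): 20 → U
Q(16)+U(20): 36≡10 → K
R(17)+G(6): 23 → X
E(4)+G(6): 10 → K
Q(16)+M(12): 28≡2 → C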